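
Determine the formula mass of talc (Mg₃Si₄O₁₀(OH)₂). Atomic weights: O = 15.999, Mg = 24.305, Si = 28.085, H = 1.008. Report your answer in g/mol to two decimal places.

379.26 g/mol

M = 3*24.305 + 4*28.085 + 12*15.999 + 2*1.008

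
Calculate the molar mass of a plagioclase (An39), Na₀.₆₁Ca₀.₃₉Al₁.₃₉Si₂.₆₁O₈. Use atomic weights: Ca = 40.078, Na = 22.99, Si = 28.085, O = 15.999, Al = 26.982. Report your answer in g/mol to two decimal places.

268.45 g/mol

The formula mass is the sum 0.61*22.99 + 0.39*40.078 + 1.39*26.982 + 2.61*28.085 + 8*15.999.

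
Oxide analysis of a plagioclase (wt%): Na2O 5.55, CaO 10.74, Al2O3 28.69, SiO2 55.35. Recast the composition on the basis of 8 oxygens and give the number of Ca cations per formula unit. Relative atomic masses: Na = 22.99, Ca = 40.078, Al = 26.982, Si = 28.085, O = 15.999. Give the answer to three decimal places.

Na2O: 5.55/61.979 = 0.08955 mol → 0.17910 mol Na, 0.08955 mol O.
CaO: 10.74/56.077 = 0.19152 mol → 0.19152 mol Ca, 0.19152 mol O.
Al2O3: 28.69/101.961 = 0.28138 mol → 0.56276 mol Al, 0.84414 mol O.
SiO2: 55.35/60.083 = 0.92123 mol → 0.92123 mol Si, 1.84246 mol O.
Total oxygen = 2.96767 mol. Normalization factor = 8/2.96767 = 2.69572.
Ca per 8 O = 0.19152 × 2.69572 = 0.516.

0.516 Ca apfu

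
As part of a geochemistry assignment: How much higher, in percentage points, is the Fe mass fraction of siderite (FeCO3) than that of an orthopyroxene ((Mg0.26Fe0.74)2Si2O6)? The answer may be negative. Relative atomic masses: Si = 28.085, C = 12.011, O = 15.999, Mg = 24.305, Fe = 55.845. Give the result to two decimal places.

14.80 percentage points

Fe in FeCO3: molar mass 115.853 g/mol; 1×55.845 = 55.845 g → 48.20 wt%.
Fe in (Mg0.26Fe0.74)2Si2O6: molar mass 247.453 g/mol; 1.48×55.845 = 82.651 g → 33.40 wt%.
Difference = 48.20 − 33.40 = 14.80 percentage points.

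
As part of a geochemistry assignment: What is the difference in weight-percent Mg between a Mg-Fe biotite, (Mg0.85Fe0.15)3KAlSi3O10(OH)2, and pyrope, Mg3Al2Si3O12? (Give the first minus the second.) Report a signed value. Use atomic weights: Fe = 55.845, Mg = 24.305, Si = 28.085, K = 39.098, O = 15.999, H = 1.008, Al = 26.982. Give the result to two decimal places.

Mg in (Mg0.85Fe0.15)3KAlSi3O10(OH)2: molar mass 431.447 g/mol; 2.55×24.305 = 61.978 g → 14.37 wt%.
Mg in Mg3Al2Si3O12: molar mass 403.122 g/mol; 3×24.305 = 72.915 g → 18.09 wt%.
Difference = 14.37 − 18.09 = -3.72 percentage points.

-3.72 percentage points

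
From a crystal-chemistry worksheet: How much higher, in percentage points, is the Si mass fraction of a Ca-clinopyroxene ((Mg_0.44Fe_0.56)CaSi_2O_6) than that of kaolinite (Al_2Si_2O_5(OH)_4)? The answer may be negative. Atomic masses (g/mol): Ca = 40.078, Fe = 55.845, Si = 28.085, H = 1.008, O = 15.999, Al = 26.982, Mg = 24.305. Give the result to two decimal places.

First mineral: 56.170 g Si in 234.209 g formula = 23.98 wt% Si.
Second mineral: 56.170 g Si in 258.157 g formula = 21.76 wt% Si.
23.98% − 21.76% gives a difference of 2.22 percentage points.

2.22 percentage points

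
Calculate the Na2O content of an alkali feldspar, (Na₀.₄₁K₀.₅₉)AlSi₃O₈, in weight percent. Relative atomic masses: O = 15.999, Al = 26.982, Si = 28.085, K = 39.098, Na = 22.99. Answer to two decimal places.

M((Na₀.₄₁K₀.₅₉)AlSi₃O₈) = 271.723 g/mol; M(Na2O) = 61.979 g/mol.
Moles Na2O per formula unit = 0.41 Na ÷ 2 = 0.2050.
Na2O fraction = (0.2050 × 61.979) / 271.723 = 12.706/271.723 = 0.0468.

4.68 wt%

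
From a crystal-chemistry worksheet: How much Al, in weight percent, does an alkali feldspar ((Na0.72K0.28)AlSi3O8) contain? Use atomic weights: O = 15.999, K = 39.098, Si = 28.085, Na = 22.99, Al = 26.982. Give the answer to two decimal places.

Formula mass = 0.72×22.99 + 0.28×39.098 + 1×26.982 + 3×28.085 + 8×15.999 = 266.729 g/mol, of which 26.982 g is Al.
So Al makes up 26.982/266.729 = 0.1012 of the mass, i.e. 10.12%.

10.12 weight percent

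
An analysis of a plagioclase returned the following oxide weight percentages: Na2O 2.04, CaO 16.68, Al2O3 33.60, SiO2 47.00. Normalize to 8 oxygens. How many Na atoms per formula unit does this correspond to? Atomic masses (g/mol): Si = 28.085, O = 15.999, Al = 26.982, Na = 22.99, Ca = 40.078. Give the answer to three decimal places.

0.183 Na apfu

Na2O: 2.04/61.979 = 0.03291 mol → 0.06582 mol Na, 0.03291 mol O.
CaO: 16.68/56.077 = 0.29745 mol → 0.29745 mol Ca, 0.29745 mol O.
Al2O3: 33.60/101.961 = 0.32954 mol → 0.65908 mol Al, 0.98862 mol O.
SiO2: 47.00/60.083 = 0.78225 mol → 0.78225 mol Si, 1.56450 mol O.
Total oxygen = 2.88348 mol. Normalization factor = 8/2.88348 = 2.77443.
Na per 8 O = 0.06582 × 2.77443 = 0.183.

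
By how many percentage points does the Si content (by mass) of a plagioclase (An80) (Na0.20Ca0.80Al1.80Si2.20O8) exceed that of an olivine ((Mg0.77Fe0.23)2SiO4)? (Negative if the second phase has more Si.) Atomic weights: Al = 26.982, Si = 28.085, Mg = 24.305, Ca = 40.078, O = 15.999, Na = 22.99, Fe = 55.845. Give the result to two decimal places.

4.37 percentage points

M(Na0.20Ca0.80Al1.80Si2.20O8) = 275.007 g/mol, so wt% Si = 61.787/275.007 × 100 = 22.47%.
M((Mg0.77Fe0.23)2SiO4) = 155.199 g/mol, so wt% Si = 28.085/155.199 × 100 = 18.10%.
22.47 − 18.10 = 4.37 pp.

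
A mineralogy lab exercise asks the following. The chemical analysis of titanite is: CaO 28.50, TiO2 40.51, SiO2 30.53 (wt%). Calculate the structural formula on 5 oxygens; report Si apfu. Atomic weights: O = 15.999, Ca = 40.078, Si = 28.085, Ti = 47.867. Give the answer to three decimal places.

1.001 Si apfu

28.50 wt% CaO ÷ 56.077 g/mol = 0.50823 mol, giving 0.50823 Ca and 0.50823 O.
40.51 wt% TiO2 ÷ 79.865 g/mol = 0.50723 mol, giving 0.50723 Ti and 1.01446 O.
30.53 wt% SiO2 ÷ 60.083 g/mol = 0.50813 mol, giving 0.50813 Si and 1.01626 O.
Oxygen sums to 2.53895; scaling by 5/2.53895 = 1.96932 puts the formula on 5 O.
Si: 0.50813 × 1.96932 = 1.001 atoms per formula unit.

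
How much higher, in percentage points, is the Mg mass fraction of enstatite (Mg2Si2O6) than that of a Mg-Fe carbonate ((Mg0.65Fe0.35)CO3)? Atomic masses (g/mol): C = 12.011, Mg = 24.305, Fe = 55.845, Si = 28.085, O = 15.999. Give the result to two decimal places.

First mineral: 48.610 g Mg in 200.774 g formula = 24.21 wt% Mg.
Second mineral: 15.798 g Mg in 95.352 g formula = 16.57 wt% Mg.
24.21% − 16.57% gives a difference of 7.64 percentage points.

7.64 percentage points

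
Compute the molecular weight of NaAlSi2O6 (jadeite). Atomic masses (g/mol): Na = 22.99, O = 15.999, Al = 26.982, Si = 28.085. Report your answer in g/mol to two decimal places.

The formula mass is the sum 1×22.99 + 1×26.982 + 2×28.085 + 6×15.999.

202.14 g/mol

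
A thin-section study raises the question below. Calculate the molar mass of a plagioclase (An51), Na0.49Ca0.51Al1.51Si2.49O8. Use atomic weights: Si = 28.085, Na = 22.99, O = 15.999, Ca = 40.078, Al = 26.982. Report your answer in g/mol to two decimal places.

M = 0.49*22.99 + 0.51*40.078 + 1.51*26.982 + 2.49*28.085 + 8*15.999

270.37 g/mol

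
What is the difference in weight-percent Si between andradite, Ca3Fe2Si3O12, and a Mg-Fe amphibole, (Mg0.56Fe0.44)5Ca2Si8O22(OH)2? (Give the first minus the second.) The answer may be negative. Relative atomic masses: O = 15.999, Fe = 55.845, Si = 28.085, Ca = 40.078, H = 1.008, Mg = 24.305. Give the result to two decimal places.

-8.90 percentage points

First mineral: 84.255 g Si in 508.167 g formula = 16.58 wt% Si.
Second mineral: 224.680 g Si in 881.741 g formula = 25.48 wt% Si.
16.58% − 25.48% gives a difference of -8.90 percentage points.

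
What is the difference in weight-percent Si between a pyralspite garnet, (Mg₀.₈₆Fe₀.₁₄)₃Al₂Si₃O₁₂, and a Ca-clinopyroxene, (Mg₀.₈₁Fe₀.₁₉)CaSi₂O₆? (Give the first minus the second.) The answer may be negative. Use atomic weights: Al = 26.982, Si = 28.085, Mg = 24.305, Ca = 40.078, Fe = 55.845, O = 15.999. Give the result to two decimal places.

Si in (Mg₀.₈₆Fe₀.₁₄)₃Al₂Si₃O₁₂: molar mass 416.369 g/mol; 3×28.085 = 84.255 g → 20.24 wt%.
Si in (Mg₀.₈₁Fe₀.₁₉)CaSi₂O₆: molar mass 222.540 g/mol; 2×28.085 = 56.170 g → 25.24 wt%.
Difference = 20.24 − 25.24 = -5.00 percentage points.

-5.00 percentage points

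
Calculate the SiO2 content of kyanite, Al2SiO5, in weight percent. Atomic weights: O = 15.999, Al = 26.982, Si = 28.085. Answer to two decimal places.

Formula mass = 162.044 g/mol.
1 Si → 1.0000 mol SiO2 per formula unit; M(SiO2) = 60.083, so SiO2 mass = 60.083 g.
60.083/162.044 × 100 = 37.08 wt%.

37.08 wt%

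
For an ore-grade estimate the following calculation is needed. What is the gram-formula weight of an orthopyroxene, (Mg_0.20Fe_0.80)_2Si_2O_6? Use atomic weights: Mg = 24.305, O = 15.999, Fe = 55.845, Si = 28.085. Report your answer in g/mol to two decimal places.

251.24 g/mol

The formula mass is the sum 0.40*24.305 + 1.60*55.845 + 2*28.085 + 6*15.999.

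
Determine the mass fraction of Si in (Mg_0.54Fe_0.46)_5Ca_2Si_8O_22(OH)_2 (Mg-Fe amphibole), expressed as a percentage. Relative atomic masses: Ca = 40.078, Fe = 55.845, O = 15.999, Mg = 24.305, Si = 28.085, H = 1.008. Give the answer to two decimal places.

M((Mg_0.54Fe_0.46)_5Ca_2Si_8O_22(OH)_2) = 884.895 g/mol.
Si contributes 8 × 28.085 = 224.680 g per mole.
224.680/884.895 = 0.2539 → 25.39%.

25.39 mass %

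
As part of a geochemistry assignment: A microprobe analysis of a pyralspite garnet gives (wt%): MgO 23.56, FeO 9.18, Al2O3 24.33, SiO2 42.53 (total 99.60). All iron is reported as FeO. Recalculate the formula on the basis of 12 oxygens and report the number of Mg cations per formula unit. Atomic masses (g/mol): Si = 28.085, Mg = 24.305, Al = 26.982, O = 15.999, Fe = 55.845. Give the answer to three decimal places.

MgO: 23.56/40.304 = 0.58456 mol → 0.58456 mol Mg, 0.58456 mol O.
FeO: 9.18/71.844 = 0.12778 mol → 0.12778 mol Fe, 0.12778 mol O.
Al2O3: 24.33/101.961 = 0.23862 mol → 0.47724 mol Al, 0.71586 mol O.
SiO2: 42.53/60.083 = 0.70785 mol → 0.70785 mol Si, 1.41570 mol O.
Total oxygen = 2.84390 mol. Normalization factor = 12/2.84390 = 4.21956.
Mg per 12 O = 0.58456 × 4.21956 = 2.467.

2.467 Mg apfu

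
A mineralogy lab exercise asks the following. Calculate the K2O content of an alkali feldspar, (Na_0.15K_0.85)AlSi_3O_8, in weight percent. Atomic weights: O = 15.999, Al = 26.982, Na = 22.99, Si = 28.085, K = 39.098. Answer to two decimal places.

Molar mass of (Na_0.15K_0.85)AlSi_3O_8 = 0.15*22.99 + 0.85*39.098 + 1*26.982 + 3*28.085 + 8*15.999 = 275.911 g/mol.
Each formula unit contains 0.85 K, equivalent to 0.85/2 = 0.4250 mol K2O.
M(K2O) = 2×39.098 + 1×15.999 = 94.195 g/mol.
Mass of K2O per formula unit = 0.4250 × 94.195 = 40.033 g.
K2O wt% = 40.033 / 275.911 × 100 = 14.51%.

14.51 wt%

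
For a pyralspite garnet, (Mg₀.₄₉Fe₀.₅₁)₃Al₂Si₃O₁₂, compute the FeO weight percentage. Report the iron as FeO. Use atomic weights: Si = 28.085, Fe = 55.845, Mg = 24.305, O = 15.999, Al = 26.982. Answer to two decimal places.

Molar mass of (Mg₀.₄₉Fe₀.₅₁)₃Al₂Si₃O₁₂ = 1.47·24.305 + 1.53·55.845 + 2·26.982 + 3·28.085 + 12·15.999 = 451.378 g/mol.
Each formula unit contains 1.53 Fe, equivalent to 1.53/1 = 1.5300 mol FeO.
M(FeO) = 1×55.845 + 1×15.999 = 71.844 g/mol.
Mass of FeO per formula unit = 1.5300 × 71.844 = 109.921 g.
FeO wt% = 109.921 / 451.378 × 100 = 24.35%.

24.35 wt%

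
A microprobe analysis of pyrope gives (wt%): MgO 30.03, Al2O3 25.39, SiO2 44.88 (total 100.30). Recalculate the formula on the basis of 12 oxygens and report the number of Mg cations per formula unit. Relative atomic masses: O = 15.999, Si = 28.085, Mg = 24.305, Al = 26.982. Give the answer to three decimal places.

2.994 Mg apfu

MgO (M=40.304): mol = 0.74509; Mg = 0.74509, O = 0.74509.
Al2O3 (M=101.961): mol = 0.24902; Al = 0.49804, O = 0.74706.
SiO2 (M=60.083): mol = 0.74697; Si = 0.74697, O = 1.49394.
ΣO = 2.98609; factor = 12/ΣO = 4.01863.
Mg apfu = 0.74509 × 4.01863 = 2.994.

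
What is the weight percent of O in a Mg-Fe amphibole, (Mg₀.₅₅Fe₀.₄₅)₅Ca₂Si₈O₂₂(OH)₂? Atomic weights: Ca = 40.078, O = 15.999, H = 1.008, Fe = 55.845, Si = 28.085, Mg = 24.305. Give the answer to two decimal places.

Molar mass of (Mg₀.₅₅Fe₀.₄₅)₅Ca₂Si₈O₂₂(OH)₂: 2.75×24.305 + 2.25×55.845 + 2×40.078 + 8×28.085 + 24×15.999 + 2×1.008 = 883.318 g/mol.
Mass of O per formula unit: 24 × 15.999 = 383.976 g.
Weight fraction O = 383.976 / 883.318 = 0.4347.

43.47 weight percent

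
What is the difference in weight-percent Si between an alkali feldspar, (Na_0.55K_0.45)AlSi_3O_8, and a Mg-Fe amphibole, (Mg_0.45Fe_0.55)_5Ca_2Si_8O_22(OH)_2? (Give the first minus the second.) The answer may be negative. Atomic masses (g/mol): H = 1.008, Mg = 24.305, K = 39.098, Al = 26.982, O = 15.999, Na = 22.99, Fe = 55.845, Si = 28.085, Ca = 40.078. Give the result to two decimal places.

6.28 percentage points

Si in (Na_0.55K_0.45)AlSi_3O_8: molar mass 269.468 g/mol; 3×28.085 = 84.255 g → 31.27 wt%.
Si in (Mg_0.45Fe_0.55)_5Ca_2Si_8O_22(OH)_2: molar mass 899.088 g/mol; 8×28.085 = 224.680 g → 24.99 wt%.
Difference = 31.27 − 24.99 = 6.28 percentage points.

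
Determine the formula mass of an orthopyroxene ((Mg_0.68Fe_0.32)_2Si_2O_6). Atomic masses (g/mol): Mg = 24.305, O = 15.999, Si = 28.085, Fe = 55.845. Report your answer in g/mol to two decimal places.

The formula mass is the sum 1.36×24.305 + 0.64×55.845 + 2×28.085 + 6×15.999.

220.96 g/mol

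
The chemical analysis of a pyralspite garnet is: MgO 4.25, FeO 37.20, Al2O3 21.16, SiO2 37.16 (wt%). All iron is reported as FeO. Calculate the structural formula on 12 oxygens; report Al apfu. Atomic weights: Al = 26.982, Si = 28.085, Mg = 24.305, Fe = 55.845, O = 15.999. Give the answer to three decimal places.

4.25 wt% MgO ÷ 40.304 g/mol = 0.10545 mol, giving 0.10545 Mg and 0.10545 O.
37.20 wt% FeO ÷ 71.844 g/mol = 0.51779 mol, giving 0.51779 Fe and 0.51779 O.
21.16 wt% Al2O3 ÷ 101.961 g/mol = 0.20753 mol, giving 0.41506 Al and 0.62259 O.
37.16 wt% SiO2 ÷ 60.083 g/mol = 0.61848 mol, giving 0.61848 Si and 1.23696 O.
Oxygen sums to 2.48279; scaling by 12/2.48279 = 4.83327 puts the formula on 12 O.
Al: 0.41506 × 4.83327 = 2.006 atoms per formula unit.

2.006 Al apfu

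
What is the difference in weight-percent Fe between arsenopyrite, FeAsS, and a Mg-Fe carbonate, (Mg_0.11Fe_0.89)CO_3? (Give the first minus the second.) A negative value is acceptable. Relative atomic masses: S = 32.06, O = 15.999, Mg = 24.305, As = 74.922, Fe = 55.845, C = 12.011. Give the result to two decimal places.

-9.93 percentage points

Fe in FeAsS: molar mass 162.827 g/mol; 1×55.845 = 55.845 g → 34.30 wt%.
Fe in (Mg_0.11Fe_0.89)CO_3: molar mass 112.384 g/mol; 0.89×55.845 = 49.702 g → 44.23 wt%.
Difference = 34.30 − 44.23 = -9.93 percentage points.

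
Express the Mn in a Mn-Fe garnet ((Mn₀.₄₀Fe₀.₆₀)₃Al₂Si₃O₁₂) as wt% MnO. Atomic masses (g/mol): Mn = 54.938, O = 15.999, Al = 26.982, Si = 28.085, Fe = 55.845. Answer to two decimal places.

M((Mn₀.₄₀Fe₀.₆₀)₃Al₂Si₃O₁₂) = 496.654 g/mol; M(MnO) = 70.937 g/mol.
Moles MnO per formula unit = 1.20 Mn ÷ 1 = 1.2000.
MnO fraction = (1.2000 × 70.937) / 496.654 = 85.124/496.654 = 0.1714.

17.14 wt%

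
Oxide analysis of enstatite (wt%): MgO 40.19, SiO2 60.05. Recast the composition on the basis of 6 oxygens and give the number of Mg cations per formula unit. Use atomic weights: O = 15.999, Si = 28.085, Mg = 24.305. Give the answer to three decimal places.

1.997 Mg apfu

40.19 wt% MgO ÷ 40.304 g/mol = 0.99717 mol, giving 0.99717 Mg and 0.99717 O.
60.05 wt% SiO2 ÷ 60.083 g/mol = 0.99945 mol, giving 0.99945 Si and 1.99890 O.
Oxygen sums to 2.99607; scaling by 6/2.99607 = 2.00262 puts the formula on 6 O.
Mg: 0.99717 × 2.00262 = 1.997 atoms per formula unit.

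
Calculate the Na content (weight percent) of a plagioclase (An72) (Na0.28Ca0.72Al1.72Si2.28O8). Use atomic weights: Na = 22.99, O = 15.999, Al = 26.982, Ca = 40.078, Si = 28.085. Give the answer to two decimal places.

2.35 weight percent

Molar mass of Na0.28Ca0.72Al1.72Si2.28O8: 0.28*22.99 + 0.72*40.078 + 1.72*26.982 + 2.28*28.085 + 8*15.999 = 273.728 g/mol.
Mass of Na per formula unit: 0.28 × 22.99 = 6.437 g.
Weight fraction Na = 6.437 / 273.728 = 0.0235.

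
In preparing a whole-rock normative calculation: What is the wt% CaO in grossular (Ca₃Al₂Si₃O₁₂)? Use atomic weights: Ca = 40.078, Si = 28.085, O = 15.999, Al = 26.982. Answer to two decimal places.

37.35 wt%

Molar mass of Ca₃Al₂Si₃O₁₂ = 3·40.078 + 2·26.982 + 3·28.085 + 12·15.999 = 450.441 g/mol.
Each formula unit contains 3 Ca, equivalent to 3/1 = 3.0000 mol CaO.
M(CaO) = 1×40.078 + 1×15.999 = 56.077 g/mol.
Mass of CaO per formula unit = 3.0000 × 56.077 = 168.231 g.
CaO wt% = 168.231 / 450.441 × 100 = 37.35%.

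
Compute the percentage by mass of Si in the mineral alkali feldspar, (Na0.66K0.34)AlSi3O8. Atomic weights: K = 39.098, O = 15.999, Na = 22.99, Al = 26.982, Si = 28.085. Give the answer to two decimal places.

31.47 mass %

M((Na0.66K0.34)AlSi3O8) = 267.696 g/mol.
Si contributes 3 × 28.085 = 84.255 g per mole.
84.255/267.696 = 0.3147 → 31.47%.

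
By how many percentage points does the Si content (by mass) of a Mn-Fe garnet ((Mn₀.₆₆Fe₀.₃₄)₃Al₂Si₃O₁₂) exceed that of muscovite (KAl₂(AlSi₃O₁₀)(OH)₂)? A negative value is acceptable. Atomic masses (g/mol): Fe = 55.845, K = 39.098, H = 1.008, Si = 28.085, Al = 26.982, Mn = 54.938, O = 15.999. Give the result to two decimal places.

Si in (Mn₀.₆₆Fe₀.₃₄)₃Al₂Si₃O₁₂: molar mass 495.946 g/mol; 3×28.085 = 84.255 g → 16.99 wt%.
Si in KAl₂(AlSi₃O₁₀)(OH)₂: molar mass 398.303 g/mol; 3×28.085 = 84.255 g → 21.15 wt%.
Difference = 16.99 − 21.15 = -4.16 percentage points.

-4.16 percentage points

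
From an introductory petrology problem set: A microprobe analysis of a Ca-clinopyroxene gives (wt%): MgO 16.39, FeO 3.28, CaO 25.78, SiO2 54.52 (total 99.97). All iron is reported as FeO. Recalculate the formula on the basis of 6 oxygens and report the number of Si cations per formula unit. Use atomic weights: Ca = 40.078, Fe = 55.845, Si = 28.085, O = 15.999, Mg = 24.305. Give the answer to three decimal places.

16.39 wt% MgO ÷ 40.304 g/mol = 0.40666 mol, giving 0.40666 Mg and 0.40666 O.
3.28 wt% FeO ÷ 71.844 g/mol = 0.04565 mol, giving 0.04565 Fe and 0.04565 O.
25.78 wt% CaO ÷ 56.077 g/mol = 0.45973 mol, giving 0.45973 Ca and 0.45973 O.
54.52 wt% SiO2 ÷ 60.083 g/mol = 0.90741 mol, giving 0.90741 Si and 1.81482 O.
Oxygen sums to 2.72686; scaling by 6/2.72686 = 2.20033 puts the formula on 6 O.
Si: 0.90741 × 2.20033 = 1.997 atoms per formula unit.

1.997 Si apfu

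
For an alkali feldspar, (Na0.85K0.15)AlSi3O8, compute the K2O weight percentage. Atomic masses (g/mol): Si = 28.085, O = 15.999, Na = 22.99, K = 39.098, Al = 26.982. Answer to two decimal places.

M((Na0.85K0.15)AlSi3O8) = 264.635 g/mol; M(K2O) = 94.195 g/mol.
Moles K2O per formula unit = 0.15 K ÷ 2 = 0.0750.
K2O fraction = (0.0750 × 94.195) / 264.635 = 7.065/264.635 = 0.0267.

2.67 wt%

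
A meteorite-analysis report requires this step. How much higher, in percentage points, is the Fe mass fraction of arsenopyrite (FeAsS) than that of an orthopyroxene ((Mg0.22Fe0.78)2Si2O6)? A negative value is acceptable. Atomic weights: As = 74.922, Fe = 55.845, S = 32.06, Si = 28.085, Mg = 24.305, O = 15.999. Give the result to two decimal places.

M(FeAsS) = 162.827 g/mol, so wt% Fe = 55.845/162.827 × 100 = 34.30%.
M((Mg0.22Fe0.78)2Si2O6) = 249.976 g/mol, so wt% Fe = 87.118/249.976 × 100 = 34.85%.
34.30 − 34.85 = -0.55 pp.

-0.55 percentage points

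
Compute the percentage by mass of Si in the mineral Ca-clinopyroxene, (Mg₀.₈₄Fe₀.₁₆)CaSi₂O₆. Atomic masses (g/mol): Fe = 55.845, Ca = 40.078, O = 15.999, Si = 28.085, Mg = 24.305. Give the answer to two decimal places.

25.35 weight percent

M((Mg₀.₈₄Fe₀.₁₆)CaSi₂O₆) = 221.593 g/mol.
Si contributes 2 × 28.085 = 56.170 g per mole.
56.170/221.593 = 0.2535 → 25.35%.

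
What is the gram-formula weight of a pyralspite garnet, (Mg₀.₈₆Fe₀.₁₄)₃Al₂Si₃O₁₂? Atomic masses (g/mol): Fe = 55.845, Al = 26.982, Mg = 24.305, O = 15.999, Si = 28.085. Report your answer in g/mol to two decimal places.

The formula mass is the sum 2.58*24.305 + 0.42*55.845 + 2*26.982 + 3*28.085 + 12*15.999.

416.37 g/mol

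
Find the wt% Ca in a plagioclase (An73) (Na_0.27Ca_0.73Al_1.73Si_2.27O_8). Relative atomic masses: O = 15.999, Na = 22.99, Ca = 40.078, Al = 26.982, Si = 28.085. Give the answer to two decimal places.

M(Na_0.27Ca_0.73Al_1.73Si_2.27O_8) = 273.888 g/mol.
Ca contributes 0.73 × 40.078 = 29.257 g per mole.
29.257/273.888 = 0.1068 → 10.68%.

10.68 mass %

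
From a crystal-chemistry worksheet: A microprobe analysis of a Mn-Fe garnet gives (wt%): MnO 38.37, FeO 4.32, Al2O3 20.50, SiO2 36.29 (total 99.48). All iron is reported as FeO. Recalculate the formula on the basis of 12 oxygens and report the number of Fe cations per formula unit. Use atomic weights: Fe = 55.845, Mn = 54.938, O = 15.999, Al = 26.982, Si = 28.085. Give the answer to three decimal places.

MnO (M=70.937): mol = 0.54090; Mn = 0.54090, O = 0.54090.
FeO (M=71.844): mol = 0.06013; Fe = 0.06013, O = 0.06013.
Al2O3 (M=101.961): mol = 0.20106; Al = 0.40212, O = 0.60318.
SiO2 (M=60.083): mol = 0.60400; Si = 0.60400, O = 1.20800.
ΣO = 2.41221; factor = 12/ΣO = 4.97469.
Fe apfu = 0.06013 × 4.97469 = 0.299.

0.299 Fe apfu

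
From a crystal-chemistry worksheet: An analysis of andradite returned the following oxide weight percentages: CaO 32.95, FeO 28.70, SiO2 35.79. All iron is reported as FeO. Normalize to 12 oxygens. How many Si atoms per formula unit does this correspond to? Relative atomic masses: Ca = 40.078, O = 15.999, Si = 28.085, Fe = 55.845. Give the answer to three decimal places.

CaO (M=56.077): mol = 0.58758; Ca = 0.58758, O = 0.58758.
FeO (M=71.844): mol = 0.39948; Fe = 0.39948, O = 0.39948.
SiO2 (M=60.083): mol = 0.59568; Si = 0.59568, O = 1.19136.
ΣO = 2.17842; factor = 12/ΣO = 5.50858.
Si apfu = 0.59568 × 5.50858 = 3.281.

3.281 Si apfu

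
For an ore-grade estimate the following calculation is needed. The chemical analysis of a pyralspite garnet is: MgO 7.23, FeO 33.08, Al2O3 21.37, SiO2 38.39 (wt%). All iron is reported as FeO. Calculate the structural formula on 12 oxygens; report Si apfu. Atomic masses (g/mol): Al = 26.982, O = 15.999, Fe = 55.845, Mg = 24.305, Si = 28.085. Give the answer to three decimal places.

3.011 Si apfu

7.23 wt% MgO ÷ 40.304 g/mol = 0.17939 mol, giving 0.17939 Mg and 0.17939 O.
33.08 wt% FeO ÷ 71.844 g/mol = 0.46044 mol, giving 0.46044 Fe and 0.46044 O.
21.37 wt% Al2O3 ÷ 101.961 g/mol = 0.20959 mol, giving 0.41918 Al and 0.62877 O.
38.39 wt% SiO2 ÷ 60.083 g/mol = 0.63895 mol, giving 0.63895 Si and 1.27790 O.
Oxygen sums to 2.54650; scaling by 12/2.54650 = 4.71235 puts the formula on 12 O.
Si: 0.63895 × 4.71235 = 3.011 atoms per formula unit.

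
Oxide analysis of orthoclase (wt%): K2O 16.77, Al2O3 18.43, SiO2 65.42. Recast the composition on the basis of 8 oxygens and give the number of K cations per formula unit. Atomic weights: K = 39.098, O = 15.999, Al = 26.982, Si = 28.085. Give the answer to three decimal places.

K2O: 16.77/94.195 = 0.17803 mol → 0.35606 mol K, 0.17803 mol O.
Al2O3: 18.43/101.961 = 0.18076 mol → 0.36152 mol Al, 0.54228 mol O.
SiO2: 65.42/60.083 = 1.08883 mol → 1.08883 mol Si, 2.17766 mol O.
Total oxygen = 2.89797 mol. Normalization factor = 8/2.89797 = 2.76055.
K per 8 O = 0.35606 × 2.76055 = 0.983.

0.983 K apfu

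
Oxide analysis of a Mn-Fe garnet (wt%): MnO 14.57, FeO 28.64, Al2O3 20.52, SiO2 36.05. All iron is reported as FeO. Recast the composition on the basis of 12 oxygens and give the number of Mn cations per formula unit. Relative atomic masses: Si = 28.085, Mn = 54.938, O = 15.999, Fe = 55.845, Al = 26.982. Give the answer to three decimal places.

MnO (M=70.937): mol = 0.20539; Mn = 0.20539, O = 0.20539.
FeO (M=71.844): mol = 0.39864; Fe = 0.39864, O = 0.39864.
Al2O3 (M=101.961): mol = 0.20125; Al = 0.40250, O = 0.60375.
SiO2 (M=60.083): mol = 0.60000; Si = 0.60000, O = 1.20000.
ΣO = 2.40778; factor = 12/ΣO = 4.98384.
Mn apfu = 0.20539 × 4.98384 = 1.024.

1.024 Mn apfu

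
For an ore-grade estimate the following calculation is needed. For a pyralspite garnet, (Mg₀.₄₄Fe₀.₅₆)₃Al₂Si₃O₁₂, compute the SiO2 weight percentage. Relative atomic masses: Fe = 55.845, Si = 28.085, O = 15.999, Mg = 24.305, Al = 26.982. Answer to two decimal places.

39.52 wt%

Formula mass = 456.109 g/mol.
3 Si → 3.0000 mol SiO2 per formula unit; M(SiO2) = 60.083, so SiO2 mass = 180.249 g.
180.249/456.109 × 100 = 39.52 wt%.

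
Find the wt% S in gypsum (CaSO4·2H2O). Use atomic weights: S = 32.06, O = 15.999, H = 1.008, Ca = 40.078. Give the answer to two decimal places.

18.62 wt%

Molar mass of CaSO4·2H2O: 1×40.078 + 1×32.06 + 6×15.999 + 4×1.008 = 172.164 g/mol.
Mass of S per formula unit: 1 × 32.06 = 32.060 g.
Weight fraction S = 32.060 / 172.164 = 0.1862.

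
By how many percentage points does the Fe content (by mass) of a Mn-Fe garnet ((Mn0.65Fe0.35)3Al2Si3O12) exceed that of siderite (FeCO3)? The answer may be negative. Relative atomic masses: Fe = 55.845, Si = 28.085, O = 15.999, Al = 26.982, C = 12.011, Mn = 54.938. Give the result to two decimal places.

-36.38 percentage points

M((Mn0.65Fe0.35)3Al2Si3O12) = 495.973 g/mol, so wt% Fe = 58.637/495.973 × 100 = 11.82%.
M(FeCO3) = 115.853 g/mol, so wt% Fe = 55.845/115.853 × 100 = 48.20%.
11.82 − 48.20 = -36.38 pp.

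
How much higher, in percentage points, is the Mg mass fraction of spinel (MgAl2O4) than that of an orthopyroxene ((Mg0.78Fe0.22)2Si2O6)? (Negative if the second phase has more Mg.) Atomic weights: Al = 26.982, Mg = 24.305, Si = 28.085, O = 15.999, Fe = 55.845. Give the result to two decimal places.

-0.58 percentage points

M(MgAl2O4) = 142.265 g/mol, so wt% Mg = 24.305/142.265 × 100 = 17.08%.
M((Mg0.78Fe0.22)2Si2O6) = 214.652 g/mol, so wt% Mg = 37.916/214.652 × 100 = 17.66%.
17.08 − 17.66 = -0.58 pp.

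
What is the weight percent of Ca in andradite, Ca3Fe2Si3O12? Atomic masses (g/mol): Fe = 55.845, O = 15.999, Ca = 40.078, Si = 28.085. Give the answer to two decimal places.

23.66 weight percent

Formula mass = 3·40.078 + 2·55.845 + 3·28.085 + 12·15.999 = 508.167 g/mol, of which 120.234 g is Ca.
So Ca makes up 120.234/508.167 = 0.2366 of the mass, i.e. 23.66%.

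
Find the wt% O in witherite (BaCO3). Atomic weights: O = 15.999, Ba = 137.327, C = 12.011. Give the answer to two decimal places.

24.32 wt%

Formula mass = 1·137.327 + 1·12.011 + 3·15.999 = 197.335 g/mol, of which 47.997 g is O.
So O makes up 47.997/197.335 = 0.2432 of the mass, i.e. 24.32%.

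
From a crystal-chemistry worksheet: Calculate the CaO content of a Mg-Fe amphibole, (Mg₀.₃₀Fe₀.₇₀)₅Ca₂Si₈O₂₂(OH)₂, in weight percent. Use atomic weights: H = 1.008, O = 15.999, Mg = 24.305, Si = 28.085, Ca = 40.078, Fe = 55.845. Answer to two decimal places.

12.15 wt%

Molar mass of (Mg₀.₃₀Fe₀.₇₀)₅Ca₂Si₈O₂₂(OH)₂ = 1.50*24.305 + 3.50*55.845 + 2*40.078 + 8*28.085 + 24*15.999 + 2*1.008 = 922.743 g/mol.
Each formula unit contains 2 Ca, equivalent to 2/1 = 2.0000 mol CaO.
M(CaO) = 1×40.078 + 1×15.999 = 56.077 g/mol.
Mass of CaO per formula unit = 2.0000 × 56.077 = 112.154 g.
CaO wt% = 112.154 / 922.743 × 100 = 12.15%.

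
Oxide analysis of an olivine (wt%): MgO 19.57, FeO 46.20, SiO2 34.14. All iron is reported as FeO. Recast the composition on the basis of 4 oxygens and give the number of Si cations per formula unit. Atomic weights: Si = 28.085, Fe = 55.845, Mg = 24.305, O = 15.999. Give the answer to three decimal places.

1.003 Si apfu

MgO (M=40.304): mol = 0.48556; Mg = 0.48556, O = 0.48556.
FeO (M=71.844): mol = 0.64306; Fe = 0.64306, O = 0.64306.
SiO2 (M=60.083): mol = 0.56821; Si = 0.56821, O = 1.13642.
ΣO = 2.26504; factor = 4/ΣO = 1.76597.
Si apfu = 0.56821 × 1.76597 = 1.003.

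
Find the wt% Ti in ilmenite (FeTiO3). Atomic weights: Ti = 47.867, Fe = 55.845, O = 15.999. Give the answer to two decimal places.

M(FeTiO3) = 151.709 g/mol.
Ti contributes 1 × 47.867 = 47.867 g per mole.
47.867/151.709 = 0.3155 → 31.55%.

31.55 mass %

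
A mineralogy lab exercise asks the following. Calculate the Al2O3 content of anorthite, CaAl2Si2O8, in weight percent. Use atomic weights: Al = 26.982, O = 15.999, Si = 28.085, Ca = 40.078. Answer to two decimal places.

36.65 wt%

Molar mass of CaAl2Si2O8 = 1×40.078 + 2×26.982 + 2×28.085 + 8×15.999 = 278.204 g/mol.
Each formula unit contains 2 Al, equivalent to 2/2 = 1.0000 mol Al2O3.
M(Al2O3) = 2×26.982 + 3×15.999 = 101.961 g/mol.
Mass of Al2O3 per formula unit = 1.0000 × 101.961 = 101.961 g.
Al2O3 wt% = 101.961 / 278.204 × 100 = 36.65%.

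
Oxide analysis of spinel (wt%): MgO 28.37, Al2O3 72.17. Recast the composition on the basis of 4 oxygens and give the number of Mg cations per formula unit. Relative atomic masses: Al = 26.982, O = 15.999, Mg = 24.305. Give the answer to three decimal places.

MgO: 28.37/40.304 = 0.70390 mol → 0.70390 mol Mg, 0.70390 mol O.
Al2O3: 72.17/101.961 = 0.70782 mol → 1.41564 mol Al, 2.12346 mol O.
Total oxygen = 2.82736 mol. Normalization factor = 4/2.82736 = 1.41475.
Mg per 4 O = 0.70390 × 1.41475 = 0.996.

0.996 Mg apfu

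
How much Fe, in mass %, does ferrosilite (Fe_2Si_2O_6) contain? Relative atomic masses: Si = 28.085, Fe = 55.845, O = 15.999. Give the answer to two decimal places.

42.33 mass %

Formula mass = 2·55.845 + 2·28.085 + 6·15.999 = 263.854 g/mol, of which 111.690 g is Fe.
So Fe makes up 111.690/263.854 = 0.4233 of the mass, i.e. 42.33%.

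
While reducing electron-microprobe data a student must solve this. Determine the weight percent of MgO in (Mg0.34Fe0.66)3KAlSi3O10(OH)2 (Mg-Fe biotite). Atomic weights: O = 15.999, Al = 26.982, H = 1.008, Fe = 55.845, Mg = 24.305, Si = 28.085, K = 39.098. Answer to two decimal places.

M((Mg0.34Fe0.66)3KAlSi3O10(OH)2) = 479.703 g/mol; M(MgO) = 40.304 g/mol.
Moles MgO per formula unit = 1.02 Mg ÷ 1 = 1.0200.
MgO fraction = (1.0200 × 40.304) / 479.703 = 41.110/479.703 = 0.0857.

8.57 wt%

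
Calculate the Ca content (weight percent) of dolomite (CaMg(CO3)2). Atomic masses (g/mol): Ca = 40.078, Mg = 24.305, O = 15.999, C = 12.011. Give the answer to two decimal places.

M(CaMg(CO3)2) = 184.399 g/mol.
Ca contributes 1 × 40.078 = 40.078 g per mole.
40.078/184.399 = 0.2173 → 21.73%.

21.73 weight percent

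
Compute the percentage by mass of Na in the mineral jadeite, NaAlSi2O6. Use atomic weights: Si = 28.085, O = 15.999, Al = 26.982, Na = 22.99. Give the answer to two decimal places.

M(NaAlSi2O6) = 202.136 g/mol.
Na contributes 1 × 22.99 = 22.990 g per mole.
22.990/202.136 = 0.1137 → 11.37%.

11.37 wt%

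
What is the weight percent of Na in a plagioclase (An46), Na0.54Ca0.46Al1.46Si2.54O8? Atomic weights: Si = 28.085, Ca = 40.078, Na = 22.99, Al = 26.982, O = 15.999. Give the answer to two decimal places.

4.61 wt%

Formula mass = 0.54×22.99 + 0.46×40.078 + 1.46×26.982 + 2.54×28.085 + 8×15.999 = 269.572 g/mol, of which 12.415 g is Na.
So Na makes up 12.415/269.572 = 0.0461 of the mass, i.e. 4.61%.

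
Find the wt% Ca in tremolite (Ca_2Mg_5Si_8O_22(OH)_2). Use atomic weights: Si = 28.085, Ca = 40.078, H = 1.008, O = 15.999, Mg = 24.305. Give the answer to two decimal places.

M(Ca_2Mg_5Si_8O_22(OH)_2) = 812.353 g/mol.
Ca contributes 2 × 40.078 = 80.156 g per mole.
80.156/812.353 = 0.0987 → 9.87%.

9.87 mass %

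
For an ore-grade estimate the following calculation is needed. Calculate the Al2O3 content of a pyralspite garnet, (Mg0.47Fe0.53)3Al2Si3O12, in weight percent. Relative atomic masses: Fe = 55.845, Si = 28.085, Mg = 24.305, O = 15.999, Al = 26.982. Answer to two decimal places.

Molar mass of (Mg0.47Fe0.53)3Al2Si3O12 = 1.41×24.305 + 1.59×55.845 + 2×26.982 + 3×28.085 + 12×15.999 = 453.271 g/mol.
Each formula unit contains 2 Al, equivalent to 2/2 = 1.0000 mol Al2O3.
M(Al2O3) = 2×26.982 + 3×15.999 = 101.961 g/mol.
Mass of Al2O3 per formula unit = 1.0000 × 101.961 = 101.961 g.
Al2O3 wt% = 101.961 / 453.271 × 100 = 22.49%.

22.49 wt%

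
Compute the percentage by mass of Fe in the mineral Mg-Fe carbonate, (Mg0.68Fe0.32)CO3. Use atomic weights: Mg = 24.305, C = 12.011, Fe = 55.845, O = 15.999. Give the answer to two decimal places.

18.93 weight percent

Molar mass of (Mg0.68Fe0.32)CO3: 0.68·24.305 + 0.32·55.845 + 1·12.011 + 3·15.999 = 94.406 g/mol.
Mass of Fe per formula unit: 0.32 × 55.845 = 17.870 g.
Weight fraction Fe = 17.870 / 94.406 = 0.1893.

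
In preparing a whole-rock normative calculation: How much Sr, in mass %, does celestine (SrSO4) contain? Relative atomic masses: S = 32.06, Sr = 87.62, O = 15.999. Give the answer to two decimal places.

47.70 mass %

M(SrSO4) = 183.676 g/mol.
Sr contributes 1 × 87.62 = 87.620 g per mole.
87.620/183.676 = 0.4770 → 47.70%.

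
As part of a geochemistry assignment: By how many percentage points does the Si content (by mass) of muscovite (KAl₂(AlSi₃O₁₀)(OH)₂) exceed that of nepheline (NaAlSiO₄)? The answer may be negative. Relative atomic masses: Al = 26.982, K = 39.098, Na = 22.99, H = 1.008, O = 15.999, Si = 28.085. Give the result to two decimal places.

Si in KAl₂(AlSi₃O₁₀)(OH)₂: molar mass 398.303 g/mol; 3×28.085 = 84.255 g → 21.15 wt%.
Si in NaAlSiO₄: molar mass 142.053 g/mol; 1×28.085 = 28.085 g → 19.77 wt%.
Difference = 21.15 − 19.77 = 1.38 percentage points.

1.38 percentage points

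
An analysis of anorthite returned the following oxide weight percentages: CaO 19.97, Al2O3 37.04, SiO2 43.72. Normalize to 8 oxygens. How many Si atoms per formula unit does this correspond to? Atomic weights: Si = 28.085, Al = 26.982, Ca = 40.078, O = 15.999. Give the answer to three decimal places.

19.97 wt% CaO ÷ 56.077 g/mol = 0.35612 mol, giving 0.35612 Ca and 0.35612 O.
37.04 wt% Al2O3 ÷ 101.961 g/mol = 0.36328 mol, giving 0.72656 Al and 1.08984 O.
43.72 wt% SiO2 ÷ 60.083 g/mol = 0.72766 mol, giving 0.72766 Si and 1.45532 O.
Oxygen sums to 2.90128; scaling by 8/2.90128 = 2.75740 puts the formula on 8 O.
Si: 0.72766 × 2.75740 = 2.006 atoms per formula unit.

2.006 Si apfu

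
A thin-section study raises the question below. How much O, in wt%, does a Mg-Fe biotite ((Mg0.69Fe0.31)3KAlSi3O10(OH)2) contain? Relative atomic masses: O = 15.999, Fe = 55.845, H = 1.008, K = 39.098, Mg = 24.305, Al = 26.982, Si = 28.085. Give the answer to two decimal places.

Molar mass of (Mg0.69Fe0.31)3KAlSi3O10(OH)2: 2.07*24.305 + 0.93*55.845 + 1*39.098 + 1*26.982 + 3*28.085 + 12*15.999 + 2*1.008 = 446.586 g/mol.
Mass of O per formula unit: 12 × 15.999 = 191.988 g.
Weight fraction O = 191.988 / 446.586 = 0.4299.

42.99 wt%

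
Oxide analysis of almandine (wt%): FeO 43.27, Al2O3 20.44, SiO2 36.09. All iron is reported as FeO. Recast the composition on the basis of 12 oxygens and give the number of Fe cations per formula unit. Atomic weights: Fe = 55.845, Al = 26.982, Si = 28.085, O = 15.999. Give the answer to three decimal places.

FeO: 43.27/71.844 = 0.60228 mol → 0.60228 mol Fe, 0.60228 mol O.
Al2O3: 20.44/101.961 = 0.20047 mol → 0.40094 mol Al, 0.60141 mol O.
SiO2: 36.09/60.083 = 0.60067 mol → 0.60067 mol Si, 1.20134 mol O.
Total oxygen = 2.40503 mol. Normalization factor = 12/2.40503 = 4.98954.
Fe per 12 O = 0.60228 × 4.98954 = 3.005.

3.005 Fe apfu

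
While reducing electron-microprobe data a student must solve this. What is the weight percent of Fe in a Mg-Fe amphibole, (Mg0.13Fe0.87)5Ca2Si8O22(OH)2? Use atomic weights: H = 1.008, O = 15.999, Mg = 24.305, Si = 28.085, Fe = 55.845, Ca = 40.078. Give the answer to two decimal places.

25.58 weight percent

Formula mass = 0.65×24.305 + 4.35×55.845 + 2×40.078 + 8×28.085 + 24×15.999 + 2×1.008 = 949.552 g/mol, of which 242.926 g is Fe.
So Fe makes up 242.926/949.552 = 0.2558 of the mass, i.e. 25.58%.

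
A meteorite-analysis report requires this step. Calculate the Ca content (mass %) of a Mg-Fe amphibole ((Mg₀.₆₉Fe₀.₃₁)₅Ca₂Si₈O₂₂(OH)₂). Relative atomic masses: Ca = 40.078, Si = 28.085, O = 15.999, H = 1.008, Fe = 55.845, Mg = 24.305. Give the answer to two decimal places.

M((Mg₀.₆₉Fe₀.₃₁)₅Ca₂Si₈O₂₂(OH)₂) = 861.240 g/mol.
Ca contributes 2 × 40.078 = 80.156 g per mole.
80.156/861.240 = 0.0931 → 9.31%.

9.31 mass %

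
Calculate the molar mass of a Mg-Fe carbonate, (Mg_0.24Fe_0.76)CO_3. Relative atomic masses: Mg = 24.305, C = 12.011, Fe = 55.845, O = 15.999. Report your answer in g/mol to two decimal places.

M = 0.24·24.305 + 0.76·55.845 + 1·12.011 + 3·15.999

108.28 g/mol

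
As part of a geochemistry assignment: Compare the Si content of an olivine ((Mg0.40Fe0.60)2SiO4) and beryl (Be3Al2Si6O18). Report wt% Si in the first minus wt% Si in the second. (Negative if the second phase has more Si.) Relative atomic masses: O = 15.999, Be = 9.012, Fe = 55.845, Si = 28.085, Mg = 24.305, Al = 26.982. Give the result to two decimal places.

-15.62 percentage points

Si in (Mg0.40Fe0.60)2SiO4: molar mass 178.539 g/mol; 1×28.085 = 28.085 g → 15.73 wt%.
Si in Be3Al2Si6O18: molar mass 537.492 g/mol; 6×28.085 = 168.510 g → 31.35 wt%.
Difference = 15.73 − 31.35 = -15.62 percentage points.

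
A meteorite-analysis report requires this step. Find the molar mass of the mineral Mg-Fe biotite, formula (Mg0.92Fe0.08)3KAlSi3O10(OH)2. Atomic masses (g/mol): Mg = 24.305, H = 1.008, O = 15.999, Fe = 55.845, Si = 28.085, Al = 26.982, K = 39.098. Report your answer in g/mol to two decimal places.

424.82 g/mol

Mg: 2.76 × 24.305 = 67.0818
Fe: 0.24 × 55.845 = 13.4028
K: 1 × 39.098 = 39.0980
Al: 1 × 26.982 = 26.9820
Si: 3 × 28.085 = 84.2550
O: 12 × 15.999 = 191.9880
H: 2 × 1.008 = 2.0160
Summing the contributions gives the formula mass.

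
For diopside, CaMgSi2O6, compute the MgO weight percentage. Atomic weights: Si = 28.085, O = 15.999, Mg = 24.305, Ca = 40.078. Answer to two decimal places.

18.61 wt%

Molar mass of CaMgSi2O6 = 1*40.078 + 1*24.305 + 2*28.085 + 6*15.999 = 216.547 g/mol.
Each formula unit contains 1 Mg, equivalent to 1/1 = 1.0000 mol MgO.
M(MgO) = 1×24.305 + 1×15.999 = 40.304 g/mol.
Mass of MgO per formula unit = 1.0000 × 40.304 = 40.304 g.
MgO wt% = 40.304 / 216.547 × 100 = 18.61%.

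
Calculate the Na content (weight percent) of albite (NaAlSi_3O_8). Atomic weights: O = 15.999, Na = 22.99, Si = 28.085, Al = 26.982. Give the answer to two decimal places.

8.77 weight percent

M(NaAlSi_3O_8) = 262.219 g/mol.
Na contributes 1 × 22.99 = 22.990 g per mole.
22.990/262.219 = 0.0877 → 8.77%.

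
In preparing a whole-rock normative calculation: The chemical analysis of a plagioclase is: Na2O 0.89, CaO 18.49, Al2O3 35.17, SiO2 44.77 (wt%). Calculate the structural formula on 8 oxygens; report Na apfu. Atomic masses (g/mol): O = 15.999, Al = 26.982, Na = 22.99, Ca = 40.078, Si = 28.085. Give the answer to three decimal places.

0.080 Na apfu

0.89 wt% Na2O ÷ 61.979 g/mol = 0.01436 mol, giving 0.02872 Na and 0.01436 O.
18.49 wt% CaO ÷ 56.077 g/mol = 0.32973 mol, giving 0.32973 Ca and 0.32973 O.
35.17 wt% Al2O3 ÷ 101.961 g/mol = 0.34494 mol, giving 0.68988 Al and 1.03482 O.
44.77 wt% SiO2 ÷ 60.083 g/mol = 0.74514 mol, giving 0.74514 Si and 1.49028 O.
Oxygen sums to 2.86919; scaling by 8/2.86919 = 2.78824 puts the formula on 8 O.
Na: 0.02872 × 2.78824 = 0.080 atoms per formula unit.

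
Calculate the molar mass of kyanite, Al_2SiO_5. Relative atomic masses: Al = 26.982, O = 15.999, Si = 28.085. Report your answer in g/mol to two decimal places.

M = 2*26.982 + 1*28.085 + 5*15.999

162.04 g/mol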